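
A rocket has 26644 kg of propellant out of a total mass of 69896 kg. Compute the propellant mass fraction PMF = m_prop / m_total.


PMF = 26644 / 69896 = 0.381

0.381


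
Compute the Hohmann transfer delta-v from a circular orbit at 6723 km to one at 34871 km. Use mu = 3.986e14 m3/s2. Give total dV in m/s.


V1 = sqrt(mu/r1) = 7699.94 m/s
dV1 = V1*(sqrt(2*r2/(r1+r2)) - 1) = 2270.61 m/s
V2 = sqrt(mu/r2) = 3380.93 m/s
dV2 = V2*(1 - sqrt(2*r1/(r1+r2))) = 1458.65 m/s
Total dV = 3729 m/s

3729 m/s


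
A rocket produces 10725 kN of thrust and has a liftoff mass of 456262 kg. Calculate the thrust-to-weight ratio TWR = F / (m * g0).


TWR = 10725000 / (456262 * 9.81) = 2.4

2.4


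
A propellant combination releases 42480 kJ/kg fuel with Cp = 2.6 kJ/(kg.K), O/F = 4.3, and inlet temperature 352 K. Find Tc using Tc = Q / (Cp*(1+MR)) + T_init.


Tc = 42480 / (2.6 * (1 + 4.3)) + 352 = 3435 K

3435 K


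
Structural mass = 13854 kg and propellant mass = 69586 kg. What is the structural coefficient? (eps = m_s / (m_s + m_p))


eps = 13854 / (13854 + 69586) = 0.166

0.166


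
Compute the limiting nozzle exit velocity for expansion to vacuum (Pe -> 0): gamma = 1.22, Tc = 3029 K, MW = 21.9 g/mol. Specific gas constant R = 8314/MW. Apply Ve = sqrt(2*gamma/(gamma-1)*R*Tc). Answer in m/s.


R = 8314 / 21.9 = 379.63 J/(kg.K)
Ve = sqrt(2 * 1.22 / (1.22 - 1) * 379.63 * 3029) = 3571 m/s

3571 m/s


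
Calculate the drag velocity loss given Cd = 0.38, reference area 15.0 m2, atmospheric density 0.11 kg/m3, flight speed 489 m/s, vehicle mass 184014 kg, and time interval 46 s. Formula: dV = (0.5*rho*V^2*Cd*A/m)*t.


D = 0.5 * 0.11 * 489^2 * 0.38 * 15.0 = 74964.43 N
a = 74964.43 / 184014 = 0.4074 m/s2
dV = 0.4074 * 46 = 18.7 m/s

18.7 m/s


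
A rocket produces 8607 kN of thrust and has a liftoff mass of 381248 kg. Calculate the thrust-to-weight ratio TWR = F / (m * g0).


TWR = 8607000 / (381248 * 9.81) = 2.3

2.3


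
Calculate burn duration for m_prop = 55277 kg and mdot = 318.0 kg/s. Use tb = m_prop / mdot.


tb = 55277 / 318.0 = 173.8 s

173.8 s


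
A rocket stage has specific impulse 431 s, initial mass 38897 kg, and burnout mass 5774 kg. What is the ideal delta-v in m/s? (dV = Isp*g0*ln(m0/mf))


Ve = 431 * 9.81 = 4228.11 m/s
dV = 4228.11 * ln(38897/5774) = 8065 m/s

8065 m/s


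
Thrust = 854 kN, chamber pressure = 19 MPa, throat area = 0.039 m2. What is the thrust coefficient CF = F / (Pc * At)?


CF = 854000 / (19e6 * 0.039) = 1.15

1.15


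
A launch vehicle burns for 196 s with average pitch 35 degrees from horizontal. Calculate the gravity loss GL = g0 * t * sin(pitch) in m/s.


GL = 9.81 * 196 * sin(35 deg) = 1103 m/s

1103 m/s


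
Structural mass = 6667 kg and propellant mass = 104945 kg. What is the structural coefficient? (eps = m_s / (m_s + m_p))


eps = 6667 / (6667 + 104945) = 0.0597

0.0597


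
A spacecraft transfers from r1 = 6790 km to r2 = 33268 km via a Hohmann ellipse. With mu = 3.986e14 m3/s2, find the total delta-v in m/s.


V1 = sqrt(mu/r1) = 7661.85 m/s
dV1 = V1*(sqrt(2*r2/(r1+r2)) - 1) = 2212.7 m/s
V2 = sqrt(mu/r2) = 3461.43 m/s
dV2 = V2*(1 - sqrt(2*r1/(r1+r2))) = 1446.03 m/s
Total dV = 3659 m/s

3659 m/s


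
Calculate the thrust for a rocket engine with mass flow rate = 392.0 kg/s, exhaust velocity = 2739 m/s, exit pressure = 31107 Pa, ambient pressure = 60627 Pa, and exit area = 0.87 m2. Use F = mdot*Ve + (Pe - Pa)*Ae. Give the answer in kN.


F = 392.0 * 2739 + (31107 - 60627) * 0.87 = 1.0480e+06 N = 1048.0 kN

1048.0 kN


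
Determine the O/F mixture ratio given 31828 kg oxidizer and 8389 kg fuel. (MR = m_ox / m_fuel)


MR = 31828 / 8389 = 3.79

3.79


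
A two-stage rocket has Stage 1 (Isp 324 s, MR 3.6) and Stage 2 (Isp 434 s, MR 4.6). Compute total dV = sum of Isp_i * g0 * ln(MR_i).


dV1 = 324 * 9.81 * ln(3.6) = 4071.4 m/s
dV2 = 434 * 9.81 * ln(4.6) = 6497.2 m/s
Total dV = 4071.4 + 6497.2 = 10568.6 m/s ~ 10569 m/s

10569 m/s


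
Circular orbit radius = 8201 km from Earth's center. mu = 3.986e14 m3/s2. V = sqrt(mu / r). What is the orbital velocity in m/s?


V = sqrt(3.986e14 / 8201000) = 6972 m/s

6972 m/s


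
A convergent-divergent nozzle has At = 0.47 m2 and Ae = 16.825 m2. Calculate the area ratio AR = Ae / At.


AR = 16.825 / 0.47 = 35.8

35.8


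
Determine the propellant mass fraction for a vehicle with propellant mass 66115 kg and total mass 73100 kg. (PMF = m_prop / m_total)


PMF = 66115 / 73100 = 0.904

0.904


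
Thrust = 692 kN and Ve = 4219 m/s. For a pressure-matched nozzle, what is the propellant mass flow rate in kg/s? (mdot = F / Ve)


mdot = F / Ve = 692000 / 4219 = 164.0 kg/s

164.0 kg/s


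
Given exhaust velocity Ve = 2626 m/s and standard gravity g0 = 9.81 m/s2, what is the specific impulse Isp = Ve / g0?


Isp = Ve / g0 = 2626 / 9.81 = 267.7 s

267.7 s


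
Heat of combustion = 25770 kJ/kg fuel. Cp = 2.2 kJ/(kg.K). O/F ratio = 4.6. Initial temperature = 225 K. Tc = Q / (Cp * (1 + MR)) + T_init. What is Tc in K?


Tc = 25770 / (2.2 * (1 + 4.6)) + 225 = 2317 K

2317 K


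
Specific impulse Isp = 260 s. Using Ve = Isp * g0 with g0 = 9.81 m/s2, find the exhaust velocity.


Ve = Isp * g0 = 260 * 9.81 = 2550.6 m/s

2550.6 m/s


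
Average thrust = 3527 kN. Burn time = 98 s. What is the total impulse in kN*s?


It = 3527 * 98 = 345646 kN*s

345646 kN*s


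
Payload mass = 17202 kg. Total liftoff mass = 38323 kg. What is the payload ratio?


PR = 17202 / 38323 = 0.4489

0.4489


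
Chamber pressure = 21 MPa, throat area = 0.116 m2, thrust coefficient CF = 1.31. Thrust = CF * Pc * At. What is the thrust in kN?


F = 1.31 * 21e6 * 0.116 = 3.1912e+06 N = 3191.2 kN

3191.2 kN


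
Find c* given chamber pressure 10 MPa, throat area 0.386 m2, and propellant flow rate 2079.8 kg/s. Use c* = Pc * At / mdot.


c* = 10e6 * 0.386 / 2079.8 = 1856 m/s

1856 m/s


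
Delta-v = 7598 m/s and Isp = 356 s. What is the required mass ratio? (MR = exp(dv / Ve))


Ve = 356 * 9.81 = 3492.36 m/s
MR = exp(7598 / 3492.36) = 8.808

8.808


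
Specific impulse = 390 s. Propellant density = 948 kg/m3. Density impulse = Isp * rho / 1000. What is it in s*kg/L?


rho*Isp = 390 * 948 / 1000 = 370 s*kg/L

370 s*kg/L


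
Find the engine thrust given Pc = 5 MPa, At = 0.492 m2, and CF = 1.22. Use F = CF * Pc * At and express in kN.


F = 1.22 * 5e6 * 0.492 = 3.0012e+06 N = 3001.2 kN

3001.2 kN


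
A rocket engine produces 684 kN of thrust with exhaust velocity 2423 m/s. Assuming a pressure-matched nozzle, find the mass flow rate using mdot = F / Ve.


mdot = F / Ve = 684000 / 2423 = 282.3 kg/s

282.3 kg/s


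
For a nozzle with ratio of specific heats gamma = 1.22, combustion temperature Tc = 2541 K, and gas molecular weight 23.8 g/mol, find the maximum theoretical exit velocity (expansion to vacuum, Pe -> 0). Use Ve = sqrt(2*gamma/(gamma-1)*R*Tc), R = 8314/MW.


R = 8314 / 23.8 = 349.33 J/(kg.K)
Ve = sqrt(2 * 1.22 / (1.22 - 1) * 349.33 * 2541) = 3138 m/s

3138 m/s


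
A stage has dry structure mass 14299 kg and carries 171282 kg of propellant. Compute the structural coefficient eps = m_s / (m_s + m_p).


eps = 14299 / (14299 + 171282) = 0.077

0.077


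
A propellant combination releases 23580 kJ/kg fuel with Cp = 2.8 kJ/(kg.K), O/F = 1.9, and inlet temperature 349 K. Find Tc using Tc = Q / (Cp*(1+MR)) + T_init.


Tc = 23580 / (2.8 * (1 + 1.9)) + 349 = 3253 K

3253 K


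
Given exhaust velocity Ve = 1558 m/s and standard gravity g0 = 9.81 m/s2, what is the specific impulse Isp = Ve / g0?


Isp = Ve / g0 = 1558 / 9.81 = 158.8 s

158.8 s


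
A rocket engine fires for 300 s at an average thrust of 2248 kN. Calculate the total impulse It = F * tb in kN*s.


It = 2248 * 300 = 674400 kN*s

674400 kN*s


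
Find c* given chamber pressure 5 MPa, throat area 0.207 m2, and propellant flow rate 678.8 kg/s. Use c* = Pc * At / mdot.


c* = 5e6 * 0.207 / 678.8 = 1525 m/s

1525 m/s


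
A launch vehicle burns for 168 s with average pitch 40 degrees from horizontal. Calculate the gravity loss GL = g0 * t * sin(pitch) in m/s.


GL = 9.81 * 168 * sin(40 deg) = 1059 m/s

1059 m/s


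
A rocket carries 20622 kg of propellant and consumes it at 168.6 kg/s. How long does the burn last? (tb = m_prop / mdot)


tb = 20622 / 168.6 = 122.3 s

122.3 s


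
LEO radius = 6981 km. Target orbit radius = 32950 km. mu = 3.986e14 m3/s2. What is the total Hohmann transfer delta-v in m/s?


V1 = sqrt(mu/r1) = 7556.31 m/s
dV1 = V1*(sqrt(2*r2/(r1+r2)) - 1) = 2150.97 m/s
V2 = sqrt(mu/r2) = 3478.09 m/s
dV2 = V2*(1 - sqrt(2*r1/(r1+r2))) = 1421.44 m/s
Total dV = 3572 m/s

3572 m/s


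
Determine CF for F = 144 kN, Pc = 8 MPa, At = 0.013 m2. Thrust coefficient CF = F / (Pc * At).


CF = 144000 / (8e6 * 0.013) = 1.38

1.38


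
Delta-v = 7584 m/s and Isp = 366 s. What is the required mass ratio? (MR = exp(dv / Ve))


Ve = 366 * 9.81 = 3590.46 m/s
MR = exp(7584 / 3590.46) = 8.267

8.267


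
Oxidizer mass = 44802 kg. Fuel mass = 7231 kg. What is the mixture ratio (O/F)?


MR = 44802 / 7231 = 6.2

6.2


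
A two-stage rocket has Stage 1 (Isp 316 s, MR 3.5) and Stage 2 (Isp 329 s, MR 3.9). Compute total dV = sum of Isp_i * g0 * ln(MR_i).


dV1 = 316 * 9.81 * ln(3.5) = 3883.5 m/s
dV2 = 329 * 9.81 * ln(3.9) = 4392.5 m/s
Total dV = 3883.5 + 4392.5 = 8276.0 m/s ~ 8276 m/s

8276 m/s


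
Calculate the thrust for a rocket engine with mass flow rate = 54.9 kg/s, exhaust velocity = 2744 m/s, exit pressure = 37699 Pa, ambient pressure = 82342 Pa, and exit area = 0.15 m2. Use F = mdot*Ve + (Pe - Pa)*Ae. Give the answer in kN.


F = 54.9 * 2744 + (37699 - 82342) * 0.15 = 143949.0 N = 143.9 kN

143.9 kN


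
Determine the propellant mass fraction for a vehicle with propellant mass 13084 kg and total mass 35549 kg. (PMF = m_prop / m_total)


PMF = 13084 / 35549 = 0.368

0.368


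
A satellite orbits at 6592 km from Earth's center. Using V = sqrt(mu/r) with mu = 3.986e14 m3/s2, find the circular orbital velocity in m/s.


V = sqrt(3.986e14 / 6592000) = 7776 m/s

7776 m/s


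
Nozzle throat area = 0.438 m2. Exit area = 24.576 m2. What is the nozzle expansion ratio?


AR = 24.576 / 0.438 = 56.1

56.1


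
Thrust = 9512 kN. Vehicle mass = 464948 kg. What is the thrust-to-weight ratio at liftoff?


TWR = 9512000 / (464948 * 9.81) = 2.09

2.09


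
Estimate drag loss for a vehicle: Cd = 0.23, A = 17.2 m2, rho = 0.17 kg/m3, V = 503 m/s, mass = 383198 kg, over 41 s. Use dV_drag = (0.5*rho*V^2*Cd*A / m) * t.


D = 0.5 * 0.17 * 503^2 * 0.23 * 17.2 = 85076.81 N
a = 85076.81 / 383198 = 0.222 m/s2
dV = 0.222 * 41 = 9.1 m/s

9.1 m/s


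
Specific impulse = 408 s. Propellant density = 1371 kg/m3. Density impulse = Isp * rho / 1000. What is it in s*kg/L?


rho*Isp = 408 * 1371 / 1000 = 559 s*kg/L

559 s*kg/L


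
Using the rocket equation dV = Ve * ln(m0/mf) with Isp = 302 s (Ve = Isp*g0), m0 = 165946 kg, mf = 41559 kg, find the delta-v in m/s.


Ve = 302 * 9.81 = 2962.62 m/s
dV = 2962.62 * ln(165946/41559) = 4102 m/s

4102 m/s


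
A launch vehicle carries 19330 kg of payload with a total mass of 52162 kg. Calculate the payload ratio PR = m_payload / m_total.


PR = 19330 / 52162 = 0.3706

0.3706


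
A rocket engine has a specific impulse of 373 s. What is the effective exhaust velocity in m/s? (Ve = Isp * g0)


Ve = Isp * g0 = 373 * 9.81 = 3659.1 m/s

3659.1 m/s


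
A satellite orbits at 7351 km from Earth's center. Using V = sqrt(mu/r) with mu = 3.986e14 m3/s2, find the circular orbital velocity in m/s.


V = sqrt(3.986e14 / 7351000) = 7364 m/s

7364 m/s


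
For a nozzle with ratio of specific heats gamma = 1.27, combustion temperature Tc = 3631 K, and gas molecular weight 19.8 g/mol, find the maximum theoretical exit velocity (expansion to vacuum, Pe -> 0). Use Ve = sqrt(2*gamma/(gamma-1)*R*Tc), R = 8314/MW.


R = 8314 / 19.8 = 419.9 J/(kg.K)
Ve = sqrt(2 * 1.27 / (1.27 - 1) * 419.9 * 3631) = 3787 m/s

3787 m/s


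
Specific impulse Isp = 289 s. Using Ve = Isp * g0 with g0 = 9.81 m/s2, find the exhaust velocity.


Ve = Isp * g0 = 289 * 9.81 = 2835.1 m/s

2835.1 m/s


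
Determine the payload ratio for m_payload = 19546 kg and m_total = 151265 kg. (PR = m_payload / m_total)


PR = 19546 / 151265 = 0.1292

0.1292


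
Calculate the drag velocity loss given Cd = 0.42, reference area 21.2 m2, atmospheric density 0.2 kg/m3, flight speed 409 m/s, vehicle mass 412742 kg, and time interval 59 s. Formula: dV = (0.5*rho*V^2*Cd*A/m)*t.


D = 0.5 * 0.2 * 409^2 * 0.42 * 21.2 = 148947.0 N
a = 148947.0 / 412742 = 0.3609 m/s2
dV = 0.3609 * 59 = 21.3 m/s

21.3 m/s


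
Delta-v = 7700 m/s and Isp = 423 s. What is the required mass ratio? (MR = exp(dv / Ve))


Ve = 423 * 9.81 = 4149.63 m/s
MR = exp(7700 / 4149.63) = 6.395

6.395


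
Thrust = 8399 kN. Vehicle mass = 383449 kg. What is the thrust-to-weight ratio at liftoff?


TWR = 8399000 / (383449 * 9.81) = 2.23

2.23


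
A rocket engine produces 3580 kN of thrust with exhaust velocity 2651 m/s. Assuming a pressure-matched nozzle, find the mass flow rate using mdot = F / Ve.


mdot = F / Ve = 3580000 / 2651 = 1350.4 kg/s

1350.4 kg/s


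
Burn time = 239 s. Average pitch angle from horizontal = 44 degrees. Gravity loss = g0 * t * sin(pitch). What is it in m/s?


GL = 9.81 * 239 * sin(44 deg) = 1629 m/s

1629 m/s


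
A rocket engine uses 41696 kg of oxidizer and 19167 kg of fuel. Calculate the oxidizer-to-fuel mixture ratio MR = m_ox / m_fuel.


MR = 41696 / 19167 = 2.18

2.18


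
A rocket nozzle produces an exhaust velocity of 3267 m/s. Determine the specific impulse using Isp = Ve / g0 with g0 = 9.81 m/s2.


Isp = Ve / g0 = 3267 / 9.81 = 333.0 s

333.0 s


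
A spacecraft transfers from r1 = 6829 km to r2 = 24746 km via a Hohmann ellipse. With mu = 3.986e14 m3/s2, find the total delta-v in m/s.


V1 = sqrt(mu/r1) = 7639.94 m/s
dV1 = V1*(sqrt(2*r2/(r1+r2)) - 1) = 1925.08 m/s
V2 = sqrt(mu/r2) = 4013.43 m/s
dV2 = V2*(1 - sqrt(2*r1/(r1+r2))) = 1373.83 m/s
Total dV = 3299 m/s

3299 m/s


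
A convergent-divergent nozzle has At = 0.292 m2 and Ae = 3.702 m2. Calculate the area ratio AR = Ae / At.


AR = 3.702 / 0.292 = 12.7

12.7


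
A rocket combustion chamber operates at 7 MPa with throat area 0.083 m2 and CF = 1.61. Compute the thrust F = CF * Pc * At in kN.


F = 1.61 * 7e6 * 0.083 = 935410.0 N = 935.4 kN

935.4 kN


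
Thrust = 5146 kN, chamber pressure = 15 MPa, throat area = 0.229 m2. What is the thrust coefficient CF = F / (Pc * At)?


CF = 5146000 / (15e6 * 0.229) = 1.5

1.5


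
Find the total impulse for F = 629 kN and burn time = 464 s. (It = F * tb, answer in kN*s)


It = 629 * 464 = 291856 kN*s

291856 kN*s


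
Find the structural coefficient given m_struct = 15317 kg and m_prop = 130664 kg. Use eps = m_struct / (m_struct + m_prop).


eps = 15317 / (15317 + 130664) = 0.1049

0.1049


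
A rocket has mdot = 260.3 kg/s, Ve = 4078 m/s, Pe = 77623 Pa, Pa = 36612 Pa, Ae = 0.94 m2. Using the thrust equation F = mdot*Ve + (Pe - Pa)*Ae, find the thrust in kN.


F = 260.3 * 4078 + (77623 - 36612) * 0.94 = 1.1001e+06 N = 1100.1 kN

1100.1 kN


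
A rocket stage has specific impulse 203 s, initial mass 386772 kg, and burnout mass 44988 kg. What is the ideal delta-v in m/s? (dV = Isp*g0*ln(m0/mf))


Ve = 203 * 9.81 = 1991.43 m/s
dV = 1991.43 * ln(386772/44988) = 4284 m/s

4284 m/s


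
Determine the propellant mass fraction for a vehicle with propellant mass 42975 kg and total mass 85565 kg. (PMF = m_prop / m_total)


PMF = 42975 / 85565 = 0.502

0.502


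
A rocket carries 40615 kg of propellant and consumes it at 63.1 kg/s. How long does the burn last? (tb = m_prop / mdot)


tb = 40615 / 63.1 = 643.7 s

643.7 s


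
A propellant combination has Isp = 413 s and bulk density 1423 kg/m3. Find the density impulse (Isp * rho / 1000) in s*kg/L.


rho*Isp = 413 * 1423 / 1000 = 588 s*kg/L

588 s*kg/L


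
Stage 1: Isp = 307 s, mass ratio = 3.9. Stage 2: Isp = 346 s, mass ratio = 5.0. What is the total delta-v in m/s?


dV1 = 307 * 9.81 * ln(3.9) = 4098.8 m/s
dV2 = 346 * 9.81 * ln(5.0) = 5462.9 m/s
Total dV = 4098.8 + 5462.9 = 9561.7 m/s ~ 9562 m/s

9562 m/s


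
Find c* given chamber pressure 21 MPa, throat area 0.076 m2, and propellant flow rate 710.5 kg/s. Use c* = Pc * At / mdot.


c* = 21e6 * 0.076 / 710.5 = 2246 m/s

2246 m/s


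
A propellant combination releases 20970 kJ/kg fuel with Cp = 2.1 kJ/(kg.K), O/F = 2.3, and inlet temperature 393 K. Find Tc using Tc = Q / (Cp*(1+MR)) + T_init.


Tc = 20970 / (2.1 * (1 + 2.3)) + 393 = 3419 K

3419 K


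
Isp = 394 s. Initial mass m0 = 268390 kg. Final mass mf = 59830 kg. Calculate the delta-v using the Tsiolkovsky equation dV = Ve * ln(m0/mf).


Ve = 394 * 9.81 = 3865.14 m/s
dV = 3865.14 * ln(268390/59830) = 5801 m/s

5801 m/s


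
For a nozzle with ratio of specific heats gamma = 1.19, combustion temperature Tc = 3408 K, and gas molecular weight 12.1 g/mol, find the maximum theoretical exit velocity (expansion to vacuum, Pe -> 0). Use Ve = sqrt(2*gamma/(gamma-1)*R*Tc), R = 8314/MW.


R = 8314 / 12.1 = 687.11 J/(kg.K)
Ve = sqrt(2 * 1.19 / (1.19 - 1) * 687.11 * 3408) = 5416 m/s

5416 m/s


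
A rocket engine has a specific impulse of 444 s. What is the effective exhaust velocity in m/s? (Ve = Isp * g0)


Ve = Isp * g0 = 444 * 9.81 = 4355.6 m/s

4355.6 m/s


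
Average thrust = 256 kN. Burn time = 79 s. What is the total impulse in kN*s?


It = 256 * 79 = 20224 kN*s

20224 kN*s


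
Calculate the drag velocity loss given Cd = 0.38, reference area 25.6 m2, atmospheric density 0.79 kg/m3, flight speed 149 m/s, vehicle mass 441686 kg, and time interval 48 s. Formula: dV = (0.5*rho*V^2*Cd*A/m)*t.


D = 0.5 * 0.79 * 149^2 * 0.38 * 25.6 = 85308.67 N
a = 85308.67 / 441686 = 0.1931 m/s2
dV = 0.1931 * 48 = 9.3 m/s

9.3 m/s


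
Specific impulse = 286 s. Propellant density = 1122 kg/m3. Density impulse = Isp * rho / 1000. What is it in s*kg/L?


rho*Isp = 286 * 1122 / 1000 = 321 s*kg/L

321 s*kg/L


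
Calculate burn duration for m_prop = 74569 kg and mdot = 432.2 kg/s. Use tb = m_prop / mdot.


tb = 74569 / 432.2 = 172.5 s

172.5 s


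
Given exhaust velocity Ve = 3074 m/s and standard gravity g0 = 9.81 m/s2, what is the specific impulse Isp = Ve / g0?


Isp = Ve / g0 = 3074 / 9.81 = 313.4 s

313.4 s


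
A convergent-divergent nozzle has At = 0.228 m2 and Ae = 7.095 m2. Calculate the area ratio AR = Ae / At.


AR = 7.095 / 0.228 = 31.1

31.1


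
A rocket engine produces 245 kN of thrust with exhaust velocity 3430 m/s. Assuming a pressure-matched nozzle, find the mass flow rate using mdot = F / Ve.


mdot = F / Ve = 245000 / 3430 = 71.4 kg/s

71.4 kg/s


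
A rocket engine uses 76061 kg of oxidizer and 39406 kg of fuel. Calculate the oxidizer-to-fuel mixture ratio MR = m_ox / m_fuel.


MR = 76061 / 39406 = 1.93

1.93


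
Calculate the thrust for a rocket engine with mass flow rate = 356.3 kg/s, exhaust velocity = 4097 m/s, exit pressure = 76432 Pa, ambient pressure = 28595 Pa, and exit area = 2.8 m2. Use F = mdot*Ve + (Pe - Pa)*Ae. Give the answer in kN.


F = 356.3 * 4097 + (76432 - 28595) * 2.8 = 1.5937e+06 N = 1593.7 kN

1593.7 kN


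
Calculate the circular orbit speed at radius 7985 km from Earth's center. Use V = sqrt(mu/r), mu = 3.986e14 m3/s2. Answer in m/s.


V = sqrt(3.986e14 / 7985000) = 7065 m/s

7065 m/s


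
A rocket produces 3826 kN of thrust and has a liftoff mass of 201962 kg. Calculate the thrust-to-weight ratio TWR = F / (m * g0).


TWR = 3826000 / (201962 * 9.81) = 1.93

1.93


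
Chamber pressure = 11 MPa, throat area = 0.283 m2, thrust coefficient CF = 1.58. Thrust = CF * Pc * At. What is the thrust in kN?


F = 1.58 * 11e6 * 0.283 = 4.9185e+06 N = 4918.5 kN

4918.5 kN


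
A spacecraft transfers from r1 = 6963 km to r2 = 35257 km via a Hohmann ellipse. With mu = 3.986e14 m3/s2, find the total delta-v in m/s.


V1 = sqrt(mu/r1) = 7566.07 m/s
dV1 = V1*(sqrt(2*r2/(r1+r2)) - 1) = 2211.91 m/s
V2 = sqrt(mu/r2) = 3362.37 m/s
dV2 = V2*(1 - sqrt(2*r1/(r1+r2))) = 1431.29 m/s
Total dV = 3643 m/s

3643 m/s


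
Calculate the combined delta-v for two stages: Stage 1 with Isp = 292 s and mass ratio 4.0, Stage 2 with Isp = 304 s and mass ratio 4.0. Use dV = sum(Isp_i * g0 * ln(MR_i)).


dV1 = 292 * 9.81 * ln(4.0) = 3971.1 m/s
dV2 = 304 * 9.81 * ln(4.0) = 4134.3 m/s
Total dV = 3971.1 + 4134.3 = 8105.4 m/s ~ 8105 m/s

8105 m/s


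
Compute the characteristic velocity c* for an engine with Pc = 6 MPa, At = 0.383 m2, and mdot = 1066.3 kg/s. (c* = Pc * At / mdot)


c* = 6e6 * 0.383 / 1066.3 = 2155 m/s

2155 m/s


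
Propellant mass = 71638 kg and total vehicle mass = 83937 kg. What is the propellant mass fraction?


PMF = 71638 / 83937 = 0.853

0.853


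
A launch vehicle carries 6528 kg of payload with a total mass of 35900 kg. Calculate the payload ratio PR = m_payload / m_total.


PR = 6528 / 35900 = 0.1818

0.1818


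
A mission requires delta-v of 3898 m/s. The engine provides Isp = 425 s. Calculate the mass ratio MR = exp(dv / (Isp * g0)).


Ve = 425 * 9.81 = 4169.25 m/s
MR = exp(3898 / 4169.25) = 2.547

2.547


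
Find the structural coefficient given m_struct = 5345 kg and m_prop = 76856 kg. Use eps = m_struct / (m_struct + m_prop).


eps = 5345 / (5345 + 76856) = 0.065

0.065


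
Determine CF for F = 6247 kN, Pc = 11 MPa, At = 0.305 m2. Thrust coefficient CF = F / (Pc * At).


CF = 6247000 / (11e6 * 0.305) = 1.86

1.86


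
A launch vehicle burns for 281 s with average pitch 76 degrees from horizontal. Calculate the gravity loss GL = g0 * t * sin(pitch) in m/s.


GL = 9.81 * 281 * sin(76 deg) = 2675 m/s

2675 m/s


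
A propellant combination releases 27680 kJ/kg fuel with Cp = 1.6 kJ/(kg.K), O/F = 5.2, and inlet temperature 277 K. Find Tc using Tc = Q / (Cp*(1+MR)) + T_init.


Tc = 27680 / (1.6 * (1 + 5.2)) + 277 = 3067 K

3067 K


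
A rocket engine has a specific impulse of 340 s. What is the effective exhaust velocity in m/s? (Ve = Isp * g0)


Ve = Isp * g0 = 340 * 9.81 = 3335.4 m/s

3335.4 m/s


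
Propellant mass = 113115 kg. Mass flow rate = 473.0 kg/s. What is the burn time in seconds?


tb = 113115 / 473.0 = 239.1 s

239.1 s


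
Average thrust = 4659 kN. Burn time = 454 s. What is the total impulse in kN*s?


It = 4659 * 454 = 2115186 kN*s

2115186 kN*s


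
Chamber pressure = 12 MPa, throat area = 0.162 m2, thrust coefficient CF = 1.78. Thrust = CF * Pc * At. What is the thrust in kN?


F = 1.78 * 12e6 * 0.162 = 3.4603e+06 N = 3460.3 kN

3460.3 kN


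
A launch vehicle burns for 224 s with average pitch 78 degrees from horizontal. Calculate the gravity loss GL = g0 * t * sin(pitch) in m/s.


GL = 9.81 * 224 * sin(78 deg) = 2149 m/s

2149 m/s


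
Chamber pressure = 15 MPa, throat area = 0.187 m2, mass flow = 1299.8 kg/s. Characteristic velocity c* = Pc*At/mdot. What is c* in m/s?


c* = 15e6 * 0.187 / 1299.8 = 2158 m/s

2158 m/s


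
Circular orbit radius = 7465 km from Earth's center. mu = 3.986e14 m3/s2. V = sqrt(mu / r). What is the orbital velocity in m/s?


V = sqrt(3.986e14 / 7465000) = 7307 m/s

7307 m/s


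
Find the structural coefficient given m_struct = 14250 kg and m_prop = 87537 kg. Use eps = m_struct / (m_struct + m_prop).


eps = 14250 / (14250 + 87537) = 0.14

0.14


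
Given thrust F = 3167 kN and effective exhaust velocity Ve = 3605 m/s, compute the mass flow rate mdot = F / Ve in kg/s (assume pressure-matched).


mdot = F / Ve = 3167000 / 3605 = 878.5 kg/s

878.5 kg/s


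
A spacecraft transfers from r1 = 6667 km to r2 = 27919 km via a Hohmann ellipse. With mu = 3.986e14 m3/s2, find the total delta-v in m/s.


V1 = sqrt(mu/r1) = 7732.21 m/s
dV1 = V1*(sqrt(2*r2/(r1+r2)) - 1) = 2092.47 m/s
V2 = sqrt(mu/r2) = 3778.49 m/s
dV2 = V2*(1 - sqrt(2*r1/(r1+r2))) = 1432.38 m/s
Total dV = 3525 m/s

3525 m/s


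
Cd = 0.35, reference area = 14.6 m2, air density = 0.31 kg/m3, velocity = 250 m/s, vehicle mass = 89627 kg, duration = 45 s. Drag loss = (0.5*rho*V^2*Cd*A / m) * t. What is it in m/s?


D = 0.5 * 0.31 * 250^2 * 0.35 * 14.6 = 49503.12 N
a = 49503.12 / 89627 = 0.5523 m/s2
dV = 0.5523 * 45 = 24.9 m/s

24.9 m/s


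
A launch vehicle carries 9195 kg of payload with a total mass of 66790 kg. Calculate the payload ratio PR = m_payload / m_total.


PR = 9195 / 66790 = 0.1377

0.1377


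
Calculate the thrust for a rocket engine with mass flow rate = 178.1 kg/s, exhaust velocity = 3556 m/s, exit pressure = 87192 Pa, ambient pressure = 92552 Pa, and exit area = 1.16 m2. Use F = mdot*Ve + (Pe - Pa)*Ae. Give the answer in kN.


F = 178.1 * 3556 + (87192 - 92552) * 1.16 = 627106.0 N = 627.1 kN

627.1 kN


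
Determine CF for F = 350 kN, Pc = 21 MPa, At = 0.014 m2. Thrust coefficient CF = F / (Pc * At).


CF = 350000 / (21e6 * 0.014) = 1.19

1.19


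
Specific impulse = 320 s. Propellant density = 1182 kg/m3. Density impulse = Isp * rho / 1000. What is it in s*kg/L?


rho*Isp = 320 * 1182 / 1000 = 378 s*kg/L

378 s*kg/L


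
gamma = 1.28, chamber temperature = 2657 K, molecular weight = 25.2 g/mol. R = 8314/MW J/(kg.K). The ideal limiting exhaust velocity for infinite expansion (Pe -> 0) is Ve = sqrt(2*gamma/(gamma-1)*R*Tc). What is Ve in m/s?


R = 8314 / 25.2 = 329.92 J/(kg.K)
Ve = sqrt(2 * 1.28 / (1.28 - 1) * 329.92 * 2657) = 2831 m/s

2831 m/s


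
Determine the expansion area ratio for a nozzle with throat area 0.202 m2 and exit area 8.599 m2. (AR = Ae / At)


AR = 8.599 / 0.202 = 42.6

42.6


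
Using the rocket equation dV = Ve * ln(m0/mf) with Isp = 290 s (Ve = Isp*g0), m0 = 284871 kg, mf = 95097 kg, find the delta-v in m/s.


Ve = 290 * 9.81 = 2844.9 m/s
dV = 2844.9 * ln(284871/95097) = 3121 m/s

3121 m/s


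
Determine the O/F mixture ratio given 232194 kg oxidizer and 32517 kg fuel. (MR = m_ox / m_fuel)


MR = 232194 / 32517 = 7.14

7.14


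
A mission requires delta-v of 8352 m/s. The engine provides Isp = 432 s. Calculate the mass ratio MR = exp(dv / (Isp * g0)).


Ve = 432 * 9.81 = 4237.92 m/s
MR = exp(8352 / 4237.92) = 7.176

7.176


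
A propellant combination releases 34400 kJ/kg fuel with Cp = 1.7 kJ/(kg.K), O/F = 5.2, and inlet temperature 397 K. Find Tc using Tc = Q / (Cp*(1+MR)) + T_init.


Tc = 34400 / (1.7 * (1 + 5.2)) + 397 = 3661 K

3661 K


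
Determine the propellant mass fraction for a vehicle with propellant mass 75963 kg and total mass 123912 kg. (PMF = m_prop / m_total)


PMF = 75963 / 123912 = 0.613

0.613


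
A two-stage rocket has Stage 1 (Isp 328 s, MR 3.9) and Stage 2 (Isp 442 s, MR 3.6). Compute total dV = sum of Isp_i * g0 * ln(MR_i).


dV1 = 328 * 9.81 * ln(3.9) = 4379.2 m/s
dV2 = 442 * 9.81 * ln(3.6) = 5554.2 m/s
Total dV = 4379.2 + 5554.2 = 9933.4 m/s ~ 9933 m/s

9933 m/s


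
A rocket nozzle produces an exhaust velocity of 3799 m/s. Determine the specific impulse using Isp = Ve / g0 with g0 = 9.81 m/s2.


Isp = Ve / g0 = 3799 / 9.81 = 387.3 s

387.3 s


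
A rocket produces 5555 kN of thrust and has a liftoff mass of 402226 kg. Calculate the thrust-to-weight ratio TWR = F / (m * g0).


TWR = 5555000 / (402226 * 9.81) = 1.41

1.41


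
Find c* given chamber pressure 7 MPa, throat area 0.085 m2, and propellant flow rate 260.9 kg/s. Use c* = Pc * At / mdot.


c* = 7e6 * 0.085 / 260.9 = 2281 m/s

2281 m/s


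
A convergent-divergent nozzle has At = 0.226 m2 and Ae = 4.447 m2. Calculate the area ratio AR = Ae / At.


AR = 4.447 / 0.226 = 19.7

19.7


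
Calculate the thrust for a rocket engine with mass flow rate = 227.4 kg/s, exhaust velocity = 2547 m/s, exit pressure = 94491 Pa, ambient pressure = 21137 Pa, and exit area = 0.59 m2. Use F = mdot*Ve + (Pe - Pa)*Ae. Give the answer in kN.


F = 227.4 * 2547 + (94491 - 21137) * 0.59 = 622467.0 N = 622.5 kN

622.5 kN


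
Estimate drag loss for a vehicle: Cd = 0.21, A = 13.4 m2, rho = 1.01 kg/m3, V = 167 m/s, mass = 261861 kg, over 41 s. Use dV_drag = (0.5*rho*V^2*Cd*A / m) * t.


D = 0.5 * 1.01 * 167^2 * 0.21 * 13.4 = 39632.22 N
a = 39632.22 / 261861 = 0.1513 m/s2
dV = 0.1513 * 41 = 6.2 m/s

6.2 m/s


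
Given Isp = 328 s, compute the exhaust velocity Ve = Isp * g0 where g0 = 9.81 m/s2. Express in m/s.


Ve = Isp * g0 = 328 * 9.81 = 3217.7 m/s

3217.7 m/s


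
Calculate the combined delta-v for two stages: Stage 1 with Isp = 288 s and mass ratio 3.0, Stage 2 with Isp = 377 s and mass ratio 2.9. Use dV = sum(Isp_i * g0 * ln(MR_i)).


dV1 = 288 * 9.81 * ln(3.0) = 3103.9 m/s
dV2 = 377 * 9.81 * ln(2.9) = 3937.7 m/s
Total dV = 3103.9 + 3937.7 = 7041.6 m/s ~ 7042 m/s

7042 m/s


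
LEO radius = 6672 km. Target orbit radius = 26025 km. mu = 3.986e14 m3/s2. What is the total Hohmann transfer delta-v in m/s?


V1 = sqrt(mu/r1) = 7729.31 m/s
dV1 = V1*(sqrt(2*r2/(r1+r2)) - 1) = 2022.77 m/s
V2 = sqrt(mu/r2) = 3913.57 m/s
dV2 = V2*(1 - sqrt(2*r1/(r1+r2))) = 1413.44 m/s
Total dV = 3436 m/s

3436 m/s


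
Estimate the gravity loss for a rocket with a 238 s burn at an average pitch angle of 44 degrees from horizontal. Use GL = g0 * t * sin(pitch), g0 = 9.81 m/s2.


GL = 9.81 * 238 * sin(44 deg) = 1622 m/s

1622 m/s


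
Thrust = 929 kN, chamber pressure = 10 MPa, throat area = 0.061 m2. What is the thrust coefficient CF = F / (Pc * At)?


CF = 929000 / (10e6 * 0.061) = 1.52

1.52


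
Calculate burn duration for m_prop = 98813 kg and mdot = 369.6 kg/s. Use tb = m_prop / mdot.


tb = 98813 / 369.6 = 267.4 s

267.4 s


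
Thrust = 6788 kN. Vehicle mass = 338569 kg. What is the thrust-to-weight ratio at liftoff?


TWR = 6788000 / (338569 * 9.81) = 2.04

2.04


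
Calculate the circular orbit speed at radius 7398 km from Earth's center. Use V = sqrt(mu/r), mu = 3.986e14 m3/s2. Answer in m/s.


V = sqrt(3.986e14 / 7398000) = 7340 m/s

7340 m/s


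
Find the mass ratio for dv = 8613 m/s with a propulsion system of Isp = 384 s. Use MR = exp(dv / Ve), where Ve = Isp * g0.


Ve = 384 * 9.81 = 3767.04 m/s
MR = exp(8613 / 3767.04) = 9.84

9.84


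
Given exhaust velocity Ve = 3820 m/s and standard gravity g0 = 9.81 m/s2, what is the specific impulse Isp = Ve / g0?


Isp = Ve / g0 = 3820 / 9.81 = 389.4 s

389.4 s


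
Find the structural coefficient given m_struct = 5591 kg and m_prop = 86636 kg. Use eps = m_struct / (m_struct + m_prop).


eps = 5591 / (5591 + 86636) = 0.0606

0.0606


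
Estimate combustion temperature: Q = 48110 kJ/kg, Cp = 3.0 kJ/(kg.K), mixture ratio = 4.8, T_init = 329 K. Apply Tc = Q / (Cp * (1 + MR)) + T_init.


Tc = 48110 / (3.0 * (1 + 4.8)) + 329 = 3094 K

3094 K


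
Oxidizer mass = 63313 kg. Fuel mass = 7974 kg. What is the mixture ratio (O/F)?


MR = 63313 / 7974 = 7.94

7.94


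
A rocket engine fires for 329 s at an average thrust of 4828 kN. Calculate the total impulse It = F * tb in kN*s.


It = 4828 * 329 = 1588412 kN*s

1588412 kN*s


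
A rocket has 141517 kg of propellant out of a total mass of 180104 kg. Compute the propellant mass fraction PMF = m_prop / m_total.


PMF = 141517 / 180104 = 0.786

0.786


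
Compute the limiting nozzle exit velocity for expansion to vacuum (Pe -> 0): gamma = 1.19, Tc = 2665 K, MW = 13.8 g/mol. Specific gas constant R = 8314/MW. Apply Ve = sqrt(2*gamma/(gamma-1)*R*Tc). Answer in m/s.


R = 8314 / 13.8 = 602.46 J/(kg.K)
Ve = sqrt(2 * 1.19 / (1.19 - 1) * 602.46 * 2665) = 4485 m/s

4485 m/s


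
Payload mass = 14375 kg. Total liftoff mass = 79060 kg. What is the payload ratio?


PR = 14375 / 79060 = 0.1818

0.1818


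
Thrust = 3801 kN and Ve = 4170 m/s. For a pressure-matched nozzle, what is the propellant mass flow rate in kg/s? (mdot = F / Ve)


mdot = F / Ve = 3801000 / 4170 = 911.5 kg/s

911.5 kg/s


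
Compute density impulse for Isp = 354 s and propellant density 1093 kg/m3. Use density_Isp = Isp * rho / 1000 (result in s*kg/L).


rho*Isp = 354 * 1093 / 1000 = 387 s*kg/L

387 s*kg/L


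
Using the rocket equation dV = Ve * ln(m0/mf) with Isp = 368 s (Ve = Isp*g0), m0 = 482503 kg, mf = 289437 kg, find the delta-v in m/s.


Ve = 368 * 9.81 = 3610.08 m/s
dV = 3610.08 * ln(482503/289437) = 1845 m/s

1845 m/s


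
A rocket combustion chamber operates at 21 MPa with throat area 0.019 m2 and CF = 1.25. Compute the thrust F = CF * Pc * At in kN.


F = 1.25 * 21e6 * 0.019 = 498750.0 N = 498.8 kN

498.8 kN


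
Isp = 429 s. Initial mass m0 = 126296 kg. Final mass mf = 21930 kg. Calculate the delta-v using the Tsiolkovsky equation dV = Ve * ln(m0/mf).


Ve = 429 * 9.81 = 4208.49 m/s
dV = 4208.49 * ln(126296/21930) = 7368 m/s

7368 m/s


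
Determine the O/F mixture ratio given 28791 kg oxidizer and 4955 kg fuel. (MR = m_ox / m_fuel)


MR = 28791 / 4955 = 5.81

5.81


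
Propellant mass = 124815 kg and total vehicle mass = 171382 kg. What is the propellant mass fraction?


PMF = 124815 / 171382 = 0.728

0.728


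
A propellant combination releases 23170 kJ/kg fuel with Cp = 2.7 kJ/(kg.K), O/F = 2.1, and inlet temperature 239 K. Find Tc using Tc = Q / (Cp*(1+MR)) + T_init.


Tc = 23170 / (2.7 * (1 + 2.1)) + 239 = 3007 K

3007 K


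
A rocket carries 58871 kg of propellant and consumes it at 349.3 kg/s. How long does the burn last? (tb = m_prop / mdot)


tb = 58871 / 349.3 = 168.5 s

168.5 s


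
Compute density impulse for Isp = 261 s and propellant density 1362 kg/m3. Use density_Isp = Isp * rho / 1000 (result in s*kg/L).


rho*Isp = 261 * 1362 / 1000 = 355 s*kg/L

355 s*kg/L


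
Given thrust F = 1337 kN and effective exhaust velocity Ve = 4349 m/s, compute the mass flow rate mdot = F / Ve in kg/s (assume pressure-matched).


mdot = F / Ve = 1337000 / 4349 = 307.4 kg/s

307.4 kg/s


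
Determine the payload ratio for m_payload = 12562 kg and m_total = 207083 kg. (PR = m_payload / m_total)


PR = 12562 / 207083 = 0.0607

0.0607


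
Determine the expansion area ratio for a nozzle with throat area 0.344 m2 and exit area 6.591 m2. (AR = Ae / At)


AR = 6.591 / 0.344 = 19.2

19.2


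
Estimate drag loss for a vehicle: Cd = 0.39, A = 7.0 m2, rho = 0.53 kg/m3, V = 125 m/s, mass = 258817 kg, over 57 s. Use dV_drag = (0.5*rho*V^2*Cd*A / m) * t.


D = 0.5 * 0.53 * 125^2 * 0.39 * 7.0 = 11303.91 N
a = 11303.91 / 258817 = 0.0437 m/s2
dV = 0.0437 * 57 = 2.5 m/s

2.5 m/s


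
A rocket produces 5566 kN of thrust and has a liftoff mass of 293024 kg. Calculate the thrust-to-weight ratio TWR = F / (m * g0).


TWR = 5566000 / (293024 * 9.81) = 1.94

1.94


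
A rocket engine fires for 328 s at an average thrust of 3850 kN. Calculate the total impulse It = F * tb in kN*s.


It = 3850 * 328 = 1262800 kN*s

1262800 kN*s


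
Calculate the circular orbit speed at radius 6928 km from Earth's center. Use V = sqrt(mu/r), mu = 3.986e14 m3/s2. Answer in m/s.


V = sqrt(3.986e14 / 6928000) = 7585 m/s

7585 m/s


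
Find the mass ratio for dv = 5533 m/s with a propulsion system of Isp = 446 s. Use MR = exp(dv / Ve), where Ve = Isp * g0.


Ve = 446 * 9.81 = 4375.26 m/s
MR = exp(5533 / 4375.26) = 3.542

3.542


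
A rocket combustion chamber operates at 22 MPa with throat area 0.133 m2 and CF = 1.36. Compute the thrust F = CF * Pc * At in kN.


F = 1.36 * 22e6 * 0.133 = 3.9794e+06 N = 3979.4 kN

3979.4 kN


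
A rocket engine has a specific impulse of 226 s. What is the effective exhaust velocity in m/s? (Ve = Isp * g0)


Ve = Isp * g0 = 226 * 9.81 = 2217.1 m/s

2217.1 m/s


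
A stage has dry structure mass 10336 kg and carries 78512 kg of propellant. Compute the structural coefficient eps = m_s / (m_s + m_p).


eps = 10336 / (10336 + 78512) = 0.1163

0.1163


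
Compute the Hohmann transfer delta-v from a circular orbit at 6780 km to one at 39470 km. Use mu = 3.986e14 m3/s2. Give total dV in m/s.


V1 = sqrt(mu/r1) = 7667.5 m/s
dV1 = V1*(sqrt(2*r2/(r1+r2)) - 1) = 2349.7 m/s
V2 = sqrt(mu/r2) = 3177.86 m/s
dV2 = V2*(1 - sqrt(2*r1/(r1+r2))) = 1457.15 m/s
Total dV = 3807 m/s

3807 m/s


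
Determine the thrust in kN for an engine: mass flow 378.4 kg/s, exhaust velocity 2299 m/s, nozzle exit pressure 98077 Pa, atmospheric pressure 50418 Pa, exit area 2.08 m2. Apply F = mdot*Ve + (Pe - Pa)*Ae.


F = 378.4 * 2299 + (98077 - 50418) * 2.08 = 969072.0 N = 969.1 kN

969.1 kN


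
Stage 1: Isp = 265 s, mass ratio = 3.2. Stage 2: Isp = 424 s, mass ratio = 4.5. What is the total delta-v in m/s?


dV1 = 265 * 9.81 * ln(3.2) = 3023.8 m/s
dV2 = 424 * 9.81 * ln(4.5) = 6256.1 m/s
Total dV = 3023.8 + 6256.1 = 9279.9 m/s ~ 9280 m/s

9280 m/s


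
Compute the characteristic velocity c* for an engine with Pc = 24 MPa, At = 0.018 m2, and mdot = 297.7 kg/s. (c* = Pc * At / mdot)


c* = 24e6 * 0.018 / 297.7 = 1451 m/s

1451 m/s


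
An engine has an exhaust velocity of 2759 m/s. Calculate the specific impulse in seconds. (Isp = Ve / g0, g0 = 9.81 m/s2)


Isp = Ve / g0 = 2759 / 9.81 = 281.2 s

281.2 s


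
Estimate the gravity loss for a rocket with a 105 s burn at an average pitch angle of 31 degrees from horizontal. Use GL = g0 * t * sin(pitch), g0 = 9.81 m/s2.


GL = 9.81 * 105 * sin(31 deg) = 531 m/s

531 m/s


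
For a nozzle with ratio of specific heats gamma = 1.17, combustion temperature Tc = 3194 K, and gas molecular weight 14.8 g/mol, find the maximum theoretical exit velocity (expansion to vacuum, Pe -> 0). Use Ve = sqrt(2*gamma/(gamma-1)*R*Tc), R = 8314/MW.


R = 8314 / 14.8 = 561.76 J/(kg.K)
Ve = sqrt(2 * 1.17 / (1.17 - 1) * 561.76 * 3194) = 4970 m/s

4970 m/s


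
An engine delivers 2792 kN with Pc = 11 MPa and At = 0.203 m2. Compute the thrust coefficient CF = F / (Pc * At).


CF = 2792000 / (11e6 * 0.203) = 1.25

1.25


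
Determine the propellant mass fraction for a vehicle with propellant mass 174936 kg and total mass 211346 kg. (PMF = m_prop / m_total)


PMF = 174936 / 211346 = 0.828

0.828


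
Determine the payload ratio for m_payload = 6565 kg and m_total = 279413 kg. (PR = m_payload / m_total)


PR = 6565 / 279413 = 0.0235

0.0235


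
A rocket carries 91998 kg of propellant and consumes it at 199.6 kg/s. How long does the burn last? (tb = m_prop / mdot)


tb = 91998 / 199.6 = 460.9 s

460.9 s


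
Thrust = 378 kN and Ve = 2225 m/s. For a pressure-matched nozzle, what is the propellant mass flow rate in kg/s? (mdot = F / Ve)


mdot = F / Ve = 378000 / 2225 = 169.9 kg/s

169.9 kg/s


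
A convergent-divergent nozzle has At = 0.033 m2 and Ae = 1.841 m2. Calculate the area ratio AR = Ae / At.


AR = 1.841 / 0.033 = 55.8

55.8


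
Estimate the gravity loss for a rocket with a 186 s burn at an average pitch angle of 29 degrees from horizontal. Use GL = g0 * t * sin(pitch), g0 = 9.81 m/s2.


GL = 9.81 * 186 * sin(29 deg) = 885 m/s

885 m/s


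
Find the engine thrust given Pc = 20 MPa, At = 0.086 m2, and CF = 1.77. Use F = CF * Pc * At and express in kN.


F = 1.77 * 20e6 * 0.086 = 3.0444e+06 N = 3044.4 kN

3044.4 kN


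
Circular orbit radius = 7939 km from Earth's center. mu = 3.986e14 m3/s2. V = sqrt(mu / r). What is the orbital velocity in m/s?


V = sqrt(3.986e14 / 7939000) = 7086 m/s

7086 m/s


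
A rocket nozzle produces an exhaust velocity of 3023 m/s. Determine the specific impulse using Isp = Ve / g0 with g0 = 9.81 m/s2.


Isp = Ve / g0 = 3023 / 9.81 = 308.2 s

308.2 s
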